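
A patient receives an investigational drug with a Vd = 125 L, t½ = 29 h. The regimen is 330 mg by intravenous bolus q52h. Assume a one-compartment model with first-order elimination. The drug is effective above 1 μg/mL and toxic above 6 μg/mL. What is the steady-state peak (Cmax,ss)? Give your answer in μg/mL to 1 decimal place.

τ/t½ = 52/29 ≈ 1.7931, so fraction remaining f = (1/2)^(52/29) ≈ 0.2886.
Accumulation ratio R = 1/(1 − f) ≈ 1/0.7114 ≈ 1.4057.
Single-dose peak C₀ = D/Vd = 330/125 ≈ 2.640 μg/mL.
Steady-state peak Cmax,ss = C₀·R ≈ 2.640 × 1.4057 ≈ 3.711 μg/mL.
Peak 3.7 μg/mL vs MTC 6 μg/mL: below toxic threshold.

3.7 μg/mL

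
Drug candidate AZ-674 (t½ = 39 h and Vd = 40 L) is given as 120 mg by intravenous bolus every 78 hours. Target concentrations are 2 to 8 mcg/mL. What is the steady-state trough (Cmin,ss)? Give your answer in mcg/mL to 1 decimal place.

τ = 78 h = 2 half-lives, so f = (1/2)^2 = 0.25.
At steady state, R = 1/(1 − 0.25) = 4/3.
Single-dose peak C₀ = D/Vd = 120/40 = 3 mcg/mL.
Steady-state peak Cmax,ss = C₀·R = 3 × 4/3 ≈ 4.000 mcg/mL.
Steady-state trough Cmin,ss = Cmax,ss·f ≈ 4.000 × 0.25 ≈ 1.000 mcg/mL.
Trough 1.0 mcg/mL vs MEC 2 mcg/mL: subtherapeutic.

1.0 mcg/mL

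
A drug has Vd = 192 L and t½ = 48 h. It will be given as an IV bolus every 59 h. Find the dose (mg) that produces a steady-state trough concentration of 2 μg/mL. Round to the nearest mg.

516 mg

τ/t½ = 59/48 ≈ 1.2292, so f = (1/2)^(59/48) ≈ 0.426564.
Cmin,ss = (D/Vd)·f/(1−f), so D = Cmin,ss·Vd·(1−f)/f.
D = 2 × 192 × (1−f)/f ≈ 2 × 192 × 1.34431 ≈ 516.22 mg.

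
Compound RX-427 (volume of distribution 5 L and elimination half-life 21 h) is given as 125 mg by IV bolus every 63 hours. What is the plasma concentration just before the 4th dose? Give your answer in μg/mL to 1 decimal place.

f = (1/2)^(τ/t½) = (1/2)^(63/21) ≈ 0.1250.
C₀ = D/Vd = 125/5 ≈ 25.000 μg/mL.
Before the 4th dose, 3 doses have been given. Superposition: Cmin = C₀·(f + f² + … + f^3).
≈ 25.000 × (0.1250 + 0.0156 + 0.0020) ≈ 25.000 × 0.1426 ≈ 3.565 μg/mL.

3.6 μg/mL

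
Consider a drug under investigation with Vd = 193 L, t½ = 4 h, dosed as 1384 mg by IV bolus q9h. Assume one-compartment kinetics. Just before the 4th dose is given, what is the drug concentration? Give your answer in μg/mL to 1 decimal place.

1.9 μg/mL

f = (1/2)^(τ/t½) = (1/2)^(9/4) ≈ 0.2102.
C₀ = D/Vd = 1384/193 ≈ 7.171 μg/mL.
Before the 4th dose, 3 doses have been given. Superposition: Cmin = C₀·(f + f² + … + f^3).
≈ 7.171 × (0.2102 + 0.0442 + 0.0093) ≈ 7.171 × 0.2637 ≈ 1.891 μg/mL.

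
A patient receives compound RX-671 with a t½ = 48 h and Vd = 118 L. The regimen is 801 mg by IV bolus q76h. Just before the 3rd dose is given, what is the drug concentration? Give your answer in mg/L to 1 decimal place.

f = (1/2)^(τ/t½) = (1/2)^(76/48) ≈ 0.3337.
C₀ = D/Vd = 801/118 ≈ 6.788 mg/L.
Before the 3rd dose, 2 doses have been given. Superposition: Cmin = C₀·(f + f²).
≈ 6.788 × (0.3337 + 0.1114) ≈ 6.788 × 0.4451 ≈ 3.021 mg/L.

3.0 mg/L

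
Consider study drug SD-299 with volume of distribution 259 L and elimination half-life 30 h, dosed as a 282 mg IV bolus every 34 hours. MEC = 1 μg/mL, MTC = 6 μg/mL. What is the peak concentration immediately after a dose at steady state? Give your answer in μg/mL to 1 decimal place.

2.0 μg/mL

k = ln2/t½ = ln2/30 ≈ 0.023105 h⁻¹; fraction remaining f = e^(−kτ) = e^(−0.023105×34) ≈ 0.4559.
Accumulation ratio R = 1/(1 − f) ≈ 1/0.5441 ≈ 1.8379.
Single-dose peak C₀ = D/Vd = 282/259 ≈ 1.089 μg/mL.
Steady-state peak Cmax,ss = C₀·R ≈ 1.089 × 1.8379 ≈ 2.001 μg/mL.
Peak 2.0 μg/mL vs MTC 6 μg/mL: below toxic threshold.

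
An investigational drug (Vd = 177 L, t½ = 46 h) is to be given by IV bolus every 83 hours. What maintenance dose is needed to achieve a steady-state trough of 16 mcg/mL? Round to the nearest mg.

7059 mg

τ/t½ = 83/46 ≈ 1.8043, so f = (1/2)^(83/46) ≈ 0.286310.
Cmin,ss = (D/Vd)·f/(1−f), so D = Cmin,ss·Vd·(1−f)/f.
D = 16 × 177 × (1−f)/f ≈ 16 × 177 × 2.49272 ≈ 7059.38 mg.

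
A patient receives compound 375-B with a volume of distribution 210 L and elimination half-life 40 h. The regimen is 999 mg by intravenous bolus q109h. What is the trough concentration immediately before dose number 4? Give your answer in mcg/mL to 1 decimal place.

f = (1/2)^(τ/t½) = (1/2)^(109/40) ≈ 0.1512.
C₀ = D/Vd = 999/210 ≈ 4.757 mcg/mL.
Before the 4th dose, 3 doses have been given. Superposition: Cmin = C₀·(f + f² + … + f^3).
≈ 4.757 × (0.1512 + 0.0229 + 0.0035) ≈ 4.757 × 0.1776 ≈ 0.845 mcg/mL.

0.8 mcg/mL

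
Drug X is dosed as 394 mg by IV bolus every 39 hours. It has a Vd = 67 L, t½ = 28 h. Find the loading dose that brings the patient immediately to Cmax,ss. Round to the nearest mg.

f = (1/2)^(39/28) ≈ 0.380810; accumulation ratio R = 1/(1−f) ≈ 1.61501.
Loading dose to hit Cmax,ss on first dose: D_load = D_maint·R ≈ 394 × 1.61501 ≈ 636.31 mg.

636 mg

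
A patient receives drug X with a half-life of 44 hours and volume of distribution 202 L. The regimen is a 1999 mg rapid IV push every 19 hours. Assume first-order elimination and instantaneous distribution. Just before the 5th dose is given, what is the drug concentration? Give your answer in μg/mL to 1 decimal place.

19.8 μg/mL

f = (1/2)^(τ/t½) = (1/2)^(19/44) ≈ 0.7413.
C₀ = D/Vd = 1999/202 ≈ 9.896 μg/mL.
Before the 5th dose, 4 doses have been given. Superposition: Cmin = C₀·(f + f² + … + f^4).
≈ 9.896 × (0.7413 + 0.5495 + 0.4074 + 0.3020) ≈ 9.896 × 2.0002 ≈ 19.794 μg/mL.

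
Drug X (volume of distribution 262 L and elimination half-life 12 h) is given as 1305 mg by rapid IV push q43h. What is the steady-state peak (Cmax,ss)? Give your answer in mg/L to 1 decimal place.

5.4 mg/L

Over one 43-h interval, 43/12 ≈ 3.5833 half-lives elapse, leaving f ≈ 0.0834 of each dose.
Accumulation ratio R = 1/(1 − f) ≈ 1/0.9166 ≈ 1.0910.
Single-dose peak C₀ = D/Vd = 1305/262 ≈ 4.981 mg/L.
Steady-state peak Cmax,ss = C₀·R ≈ 4.981 × 1.0910 ≈ 5.434 mg/L.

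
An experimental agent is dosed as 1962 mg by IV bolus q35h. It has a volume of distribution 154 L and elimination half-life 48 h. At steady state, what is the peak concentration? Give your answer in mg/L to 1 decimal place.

τ/t½ = 35/48 ≈ 0.72917, so fraction remaining f = (1/2)^(35/48) ≈ 0.6033.
At steady state, accumulation factor R = 1/(1 − e^(−kτ)) ≈ 2.5208.
Each bolus raises the concentration by D/Vd = 1962/154 ≈ 12.740 mg/L.
Steady-state peak Cmax,ss = C₀·R ≈ 12.740 × 2.5208 ≈ 32.115 mg/L.

32.1 mg/L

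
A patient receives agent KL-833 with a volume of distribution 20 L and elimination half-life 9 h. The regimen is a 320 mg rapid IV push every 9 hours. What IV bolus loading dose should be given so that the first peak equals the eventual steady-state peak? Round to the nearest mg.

640 mg

f = (1/2)^(9/9) ≈ 0.500000; accumulation ratio R = 1/(1−f) ≈ 2.00000.
Loading dose to hit Cmax,ss on first dose: D_load = D_maint·R ≈ 320 × 2.00000 ≈ 640.00 mg.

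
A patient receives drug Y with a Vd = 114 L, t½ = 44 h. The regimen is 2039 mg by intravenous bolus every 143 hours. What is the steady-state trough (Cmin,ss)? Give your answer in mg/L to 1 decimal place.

2.1 mg/L

k = ln2/t½ = ln2/44 ≈ 0.015753 h⁻¹; fraction remaining f = e^(−kτ) = e^(−0.015753×143) ≈ 0.1051.
At steady state, accumulation factor R = 1/(1 − e^(−kτ)) ≈ 1.1174.
Single-dose peak C₀ = D/Vd = 2039/114 ≈ 17.886 mg/L.
Cmax,ss = C₀/(1 − f) ≈ 17.886/0.8949 ≈ 19.987 mg/L.
Steady-state trough Cmin,ss = Cmax,ss·f ≈ 19.987 × 0.1051 ≈ 2.101 mg/L.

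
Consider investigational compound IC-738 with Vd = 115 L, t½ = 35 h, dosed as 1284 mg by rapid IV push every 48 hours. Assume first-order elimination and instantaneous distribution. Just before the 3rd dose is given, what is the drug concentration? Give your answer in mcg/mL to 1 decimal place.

f = (1/2)^(τ/t½) = (1/2)^(48/35) ≈ 0.3865.
C₀ = D/Vd = 1284/115 ≈ 11.165 mcg/mL.
Before the 3rd dose, 2 doses have been given. Superposition: Cmin = C₀·(f + f²).
≈ 11.165 × (0.3865 + 0.1494) ≈ 11.165 × 0.5359 ≈ 5.983 mcg/mL.

6.0 mcg/mL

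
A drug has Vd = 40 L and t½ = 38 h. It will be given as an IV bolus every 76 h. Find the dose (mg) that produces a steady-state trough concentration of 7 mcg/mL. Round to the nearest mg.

τ/t½ = 76/38 ≈ 2, so f = (1/2)^(76/38) ≈ 0.250000.
Cmin,ss = (D/Vd)·f/(1−f), so D = Cmin,ss·Vd·(1−f)/f.
D = 7 × 40 × (1−f)/f ≈ 7 × 40 × 3.00000 ≈ 840.00 mg.

840 mg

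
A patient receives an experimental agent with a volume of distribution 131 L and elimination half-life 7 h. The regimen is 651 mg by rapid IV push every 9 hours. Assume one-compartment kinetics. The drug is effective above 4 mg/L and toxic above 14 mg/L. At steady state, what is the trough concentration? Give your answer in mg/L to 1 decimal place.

k = ln2/t½ = ln2/7 ≈ 0.099021 h⁻¹; fraction remaining f = e^(−kτ) = e^(−0.099021×9) ≈ 0.4102.
At steady state, accumulation factor R = 1/(1 − e^(−kτ)) ≈ 1.6955.
Single-dose peak C₀ = D/Vd = 651/131 ≈ 4.969 mg/L.
Cmax,ss = C₀/(1 − f) ≈ 4.969/0.5898 ≈ 8.425 mg/L.
Steady-state trough Cmin,ss = Cmax,ss·f ≈ 8.425 × 0.4102 ≈ 3.456 mg/L.
Trough 3.5 mg/L vs MEC 4 mg/L: subtherapeutic.

3.5 mg/L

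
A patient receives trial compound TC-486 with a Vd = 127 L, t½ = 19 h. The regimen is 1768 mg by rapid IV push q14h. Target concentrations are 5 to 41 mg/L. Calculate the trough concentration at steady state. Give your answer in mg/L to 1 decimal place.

20.9 mg/L

τ/t½ = 14/19 ≈ 0.73684, so fraction remaining f = (1/2)^(14/19) ≈ 0.6001.
Accumulation ratio R = 1/(1 − f) ≈ 1/0.3999 ≈ 2.5006.
Single-dose peak C₀ = D/Vd = 1768/127 ≈ 13.921 mg/L.
Steady-state peak Cmax,ss = C₀·R ≈ 13.921 × 2.5006 ≈ 34.811 mg/L.
One interval later, Cmin,ss = Cmax,ss·e^(−kτ) ≈ 34.811 × 0.6001 ≈ 20.890 mg/L.
Trough 20.9 mg/L vs MEC 5 mg/L: adequate.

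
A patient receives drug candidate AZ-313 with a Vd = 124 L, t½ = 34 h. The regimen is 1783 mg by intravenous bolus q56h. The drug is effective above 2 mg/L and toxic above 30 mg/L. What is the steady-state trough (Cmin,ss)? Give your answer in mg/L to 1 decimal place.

Over one 56-h interval, 56/34 ≈ 1.6471 half-lives elapse, leaving f ≈ 0.3193 of each dose.
Single-dose peak C₀ = D/Vd = 1783/124 ≈ 14.379 mg/L.
Steady-state trough Cmin,ss = C₀·f/(1−f) ≈ 14.379 × 0.3193/0.6807 ≈ 6.745 mg/L.
Trough 6.7 mg/L vs MEC 2 mg/L: adequate.

6.7 mg/L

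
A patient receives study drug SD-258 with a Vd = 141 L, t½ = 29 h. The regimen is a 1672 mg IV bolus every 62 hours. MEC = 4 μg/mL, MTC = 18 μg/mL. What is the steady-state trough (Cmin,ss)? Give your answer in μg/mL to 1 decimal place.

Over one 62-h interval, 62/29 ≈ 2.1379 half-lives elapse, leaving f ≈ 0.2272 of each dose.
At steady state, accumulation factor R = 1/(1 − e^(−kτ)) ≈ 1.2940.
Single-dose peak C₀ = D/Vd = 1672/141 ≈ 11.858 μg/mL.
Steady-state peak Cmax,ss = C₀·R ≈ 11.858 × 1.2940 ≈ 15.344 μg/mL.
Steady-state trough Cmin,ss = Cmax,ss·f ≈ 15.344 × 0.2272 ≈ 3.486 μg/mL.
Trough 3.5 μg/mL vs MEC 4 μg/mL: subtherapeutic.

3.5 μg/mL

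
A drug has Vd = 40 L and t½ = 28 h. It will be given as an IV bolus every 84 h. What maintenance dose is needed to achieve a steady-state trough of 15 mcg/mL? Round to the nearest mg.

τ/t½ = 84/28 ≈ 3, so f = (1/2)^(84/28) ≈ 0.125000.
Cmin,ss = (D/Vd)·f/(1−f), so D = Cmin,ss·Vd·(1−f)/f.
D = 15 × 40 × (1−f)/f ≈ 15 × 40 × 7.00000 ≈ 4200.00 mg.

4200 mg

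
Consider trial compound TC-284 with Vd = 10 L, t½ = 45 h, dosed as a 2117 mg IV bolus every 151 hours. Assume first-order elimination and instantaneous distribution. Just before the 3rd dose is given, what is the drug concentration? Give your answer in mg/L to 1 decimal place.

f = (1/2)^(τ/t½) = (1/2)^(151/45) ≈ 0.0977.
C₀ = D/Vd = 2117/10 ≈ 211.700 mg/L.
Before the 3rd dose, 2 doses have been given. Superposition: Cmin = C₀·(f + f²).
≈ 211.700 × (0.0977 + 0.0095) ≈ 211.700 × 0.1072 ≈ 22.694 mg/L.

22.7 mg/L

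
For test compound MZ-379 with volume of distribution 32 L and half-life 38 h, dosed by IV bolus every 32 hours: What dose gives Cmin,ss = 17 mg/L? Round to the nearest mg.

431 mg

τ/t½ = 32/38 ≈ 0.84211, so f = (1/2)^(32/38) ≈ 0.557829.
Cmin,ss = (D/Vd)·f/(1−f), so D = Cmin,ss·Vd·(1−f)/f.
D = 17 × 32 × (1−f)/f ≈ 17 × 32 × 0.79266 ≈ 431.21 mg.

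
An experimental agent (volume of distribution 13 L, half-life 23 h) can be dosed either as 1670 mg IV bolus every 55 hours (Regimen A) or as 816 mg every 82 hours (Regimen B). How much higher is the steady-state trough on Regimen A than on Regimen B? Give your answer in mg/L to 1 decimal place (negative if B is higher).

24.5 mg/L

Regimen A: f = (1/2)^(55/23) ≈ 0.1906; Cmin,ss = (1670/13)·f/(1−f) ≈ 30.251 mg/L.
Regimen B: f = (1/2)^(82/23) ≈ 0.0845; Cmin,ss = (816/13)·f/(1−f) ≈ 5.794 mg/L.
Difference ≈ 30.251 − 5.794 ≈ 24.457 mg/L.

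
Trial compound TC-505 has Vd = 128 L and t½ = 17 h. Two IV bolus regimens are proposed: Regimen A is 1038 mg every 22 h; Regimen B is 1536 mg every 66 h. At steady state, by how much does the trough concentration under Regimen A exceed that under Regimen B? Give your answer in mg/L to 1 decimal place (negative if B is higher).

Regimen A: f = (1/2)^(22/17) ≈ 0.4078; Cmin,ss = (1038/128)·f/(1−f) ≈ 5.584 mg/L.
Regimen B: f = (1/2)^(66/17) ≈ 0.0678; Cmin,ss = (1536/128)·f/(1−f) ≈ 0.873 mg/L.
Difference ≈ 5.584 − 0.873 ≈ 4.711 mg/L.

4.7 mg/L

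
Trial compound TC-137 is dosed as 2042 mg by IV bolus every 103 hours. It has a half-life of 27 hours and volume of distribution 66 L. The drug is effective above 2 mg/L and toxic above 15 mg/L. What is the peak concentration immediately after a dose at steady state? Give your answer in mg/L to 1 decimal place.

33.3 mg/L

k = ln2/t½ = ln2/27 ≈ 0.025672 h⁻¹; fraction remaining f = e^(−kτ) = e^(−0.025672×103) ≈ 0.0711.
Accumulation ratio R = 1/(1 − f) ≈ 1/0.9289 ≈ 1.0765.
Each bolus raises the concentration by D/Vd = 2042/66 ≈ 30.939 mg/L.
Steady-state peak Cmax,ss = C₀·R ≈ 30.939 × 1.0765 ≈ 33.306 mg/L.
Peak 33.3 mg/L vs MTC 15 mg/L: exceeds toxic threshold.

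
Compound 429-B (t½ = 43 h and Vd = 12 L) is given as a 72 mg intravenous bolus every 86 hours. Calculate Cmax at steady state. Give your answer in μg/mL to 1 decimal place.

8.0 μg/mL

τ = 86 h = 2 half-lives, so f = (1/2)^2 = 0.25.
Accumulation ratio R = 1/(1 − f) = 1/0.75 = 4/3.
Single-dose peak C₀ = D/Vd = 72/12 = 6 μg/mL.
Steady-state peak Cmax,ss = C₀·R = 6 × 4/3 ≈ 8.000 μg/mL.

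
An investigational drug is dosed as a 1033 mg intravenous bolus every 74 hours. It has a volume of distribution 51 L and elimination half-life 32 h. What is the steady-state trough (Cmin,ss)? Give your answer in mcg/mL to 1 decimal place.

5.1 mcg/mL

τ/t½ = 74/32 ≈ 2.3125, so fraction remaining f = (1/2)^(74/32) ≈ 0.2013.
Each bolus raises the concentration by D/Vd = 1033/51 ≈ 20.255 mcg/mL.
Steady-state trough Cmin,ss = C₀·f/(1−f) ≈ 20.255 × 0.2013/0.7987 ≈ 5.105 mcg/mL.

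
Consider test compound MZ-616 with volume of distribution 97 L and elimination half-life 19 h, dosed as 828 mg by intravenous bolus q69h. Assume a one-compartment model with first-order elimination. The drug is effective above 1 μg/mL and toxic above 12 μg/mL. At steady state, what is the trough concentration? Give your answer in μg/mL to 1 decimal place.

Over one 69-h interval, 69/19 ≈ 3.6316 half-lives elapse, leaving f ≈ 0.0807 of each dose.
Accumulation ratio R = 1/(1 − f) ≈ 1/0.9193 ≈ 1.0878.
Single-dose peak C₀ = D/Vd = 828/97 ≈ 8.536 μg/mL.
Steady-state peak Cmax,ss = C₀·R ≈ 8.536 × 1.0878 ≈ 9.285 μg/mL.
One interval later, Cmin,ss = Cmax,ss·e^(−kτ) ≈ 9.285 × 0.0807 ≈ 0.749 μg/mL.
Trough 0.7 μg/mL vs MEC 1 μg/mL: subtherapeutic.

0.7 μg/mL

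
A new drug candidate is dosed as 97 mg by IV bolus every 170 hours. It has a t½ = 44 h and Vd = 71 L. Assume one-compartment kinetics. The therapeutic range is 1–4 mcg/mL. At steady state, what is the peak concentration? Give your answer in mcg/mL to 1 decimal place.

k = ln2/t½ = ln2/44 ≈ 0.015753 h⁻¹; fraction remaining f = e^(−kτ) = e^(−0.015753×170) ≈ 0.0687.
Accumulation ratio R = 1/(1 − f) ≈ 1/0.9313 ≈ 1.0738.
Single-dose peak C₀ = D/Vd = 97/71 ≈ 1.366 mcg/mL.
Steady-state peak Cmax,ss = C₀·R ≈ 1.366 × 1.0738 ≈ 1.467 mcg/mL.
Peak 1.5 mcg/mL vs MTC 4 mcg/mL: below toxic threshold.

1.5 mcg/mL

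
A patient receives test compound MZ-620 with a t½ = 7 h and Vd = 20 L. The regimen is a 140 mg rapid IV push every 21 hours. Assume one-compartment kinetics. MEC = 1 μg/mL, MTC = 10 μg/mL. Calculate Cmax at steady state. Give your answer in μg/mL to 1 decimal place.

The dosing interval is 3 half-lives, so f = 2^(−3) = 0.125.
Accumulation ratio R = 1/(1 − f) = 1/0.875 = 8/7.
Single-dose peak C₀ = D/Vd = 140/20 = 7 μg/mL.
Steady-state peak Cmax,ss = C₀·R = 7 × 8/7 ≈ 8.000 μg/mL.
Peak 8.0 μg/mL vs MTC 10 μg/mL: below toxic threshold.

8.0 μg/mL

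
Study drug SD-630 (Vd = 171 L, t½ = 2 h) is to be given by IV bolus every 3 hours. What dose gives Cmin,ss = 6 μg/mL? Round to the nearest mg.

1876 mg

τ/t½ = 3/2 ≈ 1.5, so f = (1/2)^(3/2) ≈ 0.353553.
Cmin,ss = (D/Vd)·f/(1−f), so D = Cmin,ss·Vd·(1−f)/f.
D = 6 × 171 × (1−f)/f ≈ 6 × 171 × 1.82843 ≈ 1875.97 mg.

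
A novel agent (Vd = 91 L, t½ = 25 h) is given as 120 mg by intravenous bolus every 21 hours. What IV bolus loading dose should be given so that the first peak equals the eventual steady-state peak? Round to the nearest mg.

f = (1/2)^(21/25) ≈ 0.558644; accumulation ratio R = 1/(1−f) ≈ 2.26574.
Loading dose to hit Cmax,ss on first dose: D_load = D_maint·R ≈ 120 × 2.26574 ≈ 271.89 mg.

272 mg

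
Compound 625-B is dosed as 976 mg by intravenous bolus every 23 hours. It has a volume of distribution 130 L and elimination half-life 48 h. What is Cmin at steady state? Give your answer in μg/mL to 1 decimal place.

k = ln2/t½ = ln2/48 ≈ 0.014441 h⁻¹; fraction remaining f = e^(−kτ) = e^(−0.014441×23) ≈ 0.7174.
Accumulation ratio R = 1/(1 − f) ≈ 1/0.2826 ≈ 3.5386.
Each bolus raises the concentration by D/Vd = 976/130 ≈ 7.508 μg/mL.
Steady-state peak Cmax,ss = C₀·R ≈ 7.508 × 3.5386 ≈ 26.568 μg/mL.
One interval later, Cmin,ss = Cmax,ss·e^(−kτ) ≈ 26.568 × 0.7174 ≈ 19.060 μg/mL.

19.1 μg/mL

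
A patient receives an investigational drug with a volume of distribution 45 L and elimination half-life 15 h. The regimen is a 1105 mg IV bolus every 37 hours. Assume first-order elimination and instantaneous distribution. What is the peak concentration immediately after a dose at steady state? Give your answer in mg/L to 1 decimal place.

30.0 mg/L

Over one 37-h interval, 37/15 ≈ 2.4667 half-lives elapse, leaving f ≈ 0.1809 of each dose.
Accumulation ratio R = 1/(1 − f) ≈ 1/0.8191 ≈ 1.2209.
Single-dose peak C₀ = D/Vd = 1105/45 ≈ 24.556 mg/L.
Steady-state peak Cmax,ss = C₀·R ≈ 24.556 × 1.2209 ≈ 29.980 mg/L.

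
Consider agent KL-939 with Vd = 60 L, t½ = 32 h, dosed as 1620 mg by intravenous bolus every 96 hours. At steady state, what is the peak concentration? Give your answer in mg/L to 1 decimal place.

τ = 96 h = 3 half-lives, so f = (1/2)^3 = 0.125.
Accumulation ratio R = 1/(1 − f) = 1/0.875 = 8/7.
Single-dose peak C₀ = D/Vd = 1620/60 = 27 mg/L.
Steady-state peak Cmax,ss = C₀·R = 27 × 8/7 ≈ 30.857 mg/L.

30.9 mg/L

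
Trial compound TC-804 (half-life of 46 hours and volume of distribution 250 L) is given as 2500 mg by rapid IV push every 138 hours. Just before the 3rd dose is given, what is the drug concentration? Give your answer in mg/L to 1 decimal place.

f = (1/2)^(τ/t½) = (1/2)^(138/46) ≈ 0.1250.
C₀ = D/Vd = 2500/250 ≈ 10.000 mg/L.
Before the 3rd dose, 2 doses have been given. Superposition: Cmin = C₀·(f + f²).
≈ 10.000 × (0.1250 + 0.0156) ≈ 10.000 × 0.1406 ≈ 1.406 mg/L.

1.4 mg/L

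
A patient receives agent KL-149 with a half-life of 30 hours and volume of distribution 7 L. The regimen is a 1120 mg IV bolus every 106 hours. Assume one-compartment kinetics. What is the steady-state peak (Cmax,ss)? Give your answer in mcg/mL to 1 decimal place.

175.1 mcg/mL

k = ln2/t½ = ln2/30 ≈ 0.023105 h⁻¹; fraction remaining f = e^(−kτ) = e^(−0.023105×106) ≈ 0.0864.
At steady state, accumulation factor R = 1/(1 − e^(−kτ)) ≈ 1.0946.
Single-dose peak C₀ = D/Vd = 1120/7 ≈ 160.000 mcg/mL.
Steady-state peak Cmax,ss = C₀·R ≈ 160.000 × 1.0946 ≈ 175.136 mcg/mL.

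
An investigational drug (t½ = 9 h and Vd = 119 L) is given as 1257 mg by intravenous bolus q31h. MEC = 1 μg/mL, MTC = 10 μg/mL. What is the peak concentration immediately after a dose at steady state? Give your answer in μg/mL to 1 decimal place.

Over one 31-h interval, 31/9 ≈ 3.4444 half-lives elapse, leaving f ≈ 0.0919 of each dose.
At steady state, accumulation factor R = 1/(1 − e^(−kτ)) ≈ 1.1012.
Single-dose peak C₀ = D/Vd = 1257/119 ≈ 10.563 μg/mL.
Cmax,ss = C₀/(1 − f) ≈ 10.563/0.9081 ≈ 11.632 μg/mL.
Peak 11.6 μg/mL vs MTC 10 μg/mL: exceeds toxic threshold.

11.6 μg/mL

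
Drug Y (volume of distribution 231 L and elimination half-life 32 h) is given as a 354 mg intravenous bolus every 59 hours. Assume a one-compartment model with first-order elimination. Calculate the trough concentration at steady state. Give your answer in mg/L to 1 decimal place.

0.6 mg/L

k = ln2/t½ = ln2/32 ≈ 0.021661 h⁻¹; fraction remaining f = e^(−kτ) = e^(−0.021661×59) ≈ 0.2786.
At steady state, accumulation factor R = 1/(1 − e^(−kτ)) ≈ 1.3862.
Each bolus raises the concentration by D/Vd = 354/231 ≈ 1.532 mg/L.
Cmax,ss = C₀/(1 − f) ≈ 1.532/0.7214 ≈ 2.124 mg/L.
One interval later, Cmin,ss = Cmax,ss·e^(−kτ) ≈ 2.124 × 0.2786 ≈ 0.592 mg/L.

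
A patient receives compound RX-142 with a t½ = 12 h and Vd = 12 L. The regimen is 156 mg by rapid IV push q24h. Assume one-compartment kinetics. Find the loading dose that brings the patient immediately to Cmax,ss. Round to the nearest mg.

208 mg

f = (1/2)^(24/12) ≈ 0.250000; accumulation ratio R = 1/(1−f) ≈ 1.33333.
Loading dose to hit Cmax,ss on first dose: D_load = D_maint·R ≈ 156 × 1.33333 ≈ 208.00 mg.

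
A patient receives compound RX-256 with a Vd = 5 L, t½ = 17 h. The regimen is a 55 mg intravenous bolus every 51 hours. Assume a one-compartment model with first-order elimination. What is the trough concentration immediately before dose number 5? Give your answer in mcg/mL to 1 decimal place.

f = (1/2)^(τ/t½) = (1/2)^(51/17) ≈ 0.1250.
C₀ = D/Vd = 55/5 ≈ 11.000 mcg/mL.
Before the 5th dose, 4 doses have been given. Superposition: Cmin = C₀·(f + f² + … + f^4).
≈ 11.000 × (0.1250 + 0.0156 + 0.0020 + 0.0002) ≈ 11.000 × 0.1428 ≈ 1.571 mcg/mL.

1.6 mcg/mL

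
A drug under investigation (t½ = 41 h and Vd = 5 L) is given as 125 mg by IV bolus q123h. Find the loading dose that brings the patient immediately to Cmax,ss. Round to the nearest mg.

f = (1/2)^(123/41) ≈ 0.125000; accumulation ratio R = 1/(1−f) ≈ 1.14286.
Loading dose to hit Cmax,ss on first dose: D_load = D_maint·R ≈ 125 × 1.14286 ≈ 142.86 mg.

143 mg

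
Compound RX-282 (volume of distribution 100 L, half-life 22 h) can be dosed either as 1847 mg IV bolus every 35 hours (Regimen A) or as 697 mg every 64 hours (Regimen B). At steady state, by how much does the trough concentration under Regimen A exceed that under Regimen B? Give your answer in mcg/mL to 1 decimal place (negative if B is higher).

Regimen A: f = (1/2)^(35/22) ≈ 0.3320; Cmin,ss = (1847/100)·f/(1−f) ≈ 9.180 mcg/mL.
Regimen B: f = (1/2)^(64/22) ≈ 0.1331; Cmin,ss = (697/100)·f/(1−f) ≈ 1.070 mcg/mL.
Difference ≈ 9.180 − 1.070 ≈ 8.110 mcg/mL.

8.1 mcg/mL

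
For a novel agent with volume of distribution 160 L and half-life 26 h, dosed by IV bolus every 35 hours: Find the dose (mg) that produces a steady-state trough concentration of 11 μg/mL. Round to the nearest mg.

τ/t½ = 35/26 ≈ 1.3462, so f = (1/2)^(35/26) ≈ 0.393339.
Cmin,ss = (D/Vd)·f/(1−f), so D = Cmin,ss·Vd·(1−f)/f.
D = 11 × 160 × (1−f)/f ≈ 11 × 160 × 1.54234 ≈ 2714.52 mg.

2715 mg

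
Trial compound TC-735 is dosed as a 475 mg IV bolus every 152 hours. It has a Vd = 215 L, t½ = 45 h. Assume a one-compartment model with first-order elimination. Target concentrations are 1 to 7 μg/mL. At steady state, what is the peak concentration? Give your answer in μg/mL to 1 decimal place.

Over one 152-h interval, 152/45 ≈ 3.3778 half-lives elapse, leaving f ≈ 0.0962 of each dose.
At steady state, accumulation factor R = 1/(1 − e^(−kτ)) ≈ 1.1064.
Each bolus raises the concentration by D/Vd = 475/215 ≈ 2.209 μg/mL.
Steady-state peak Cmax,ss = C₀·R ≈ 2.209 × 1.1064 ≈ 2.444 μg/mL.
Peak 2.4 μg/mL vs MTC 7 μg/mL: below toxic threshold.

2.4 μg/mL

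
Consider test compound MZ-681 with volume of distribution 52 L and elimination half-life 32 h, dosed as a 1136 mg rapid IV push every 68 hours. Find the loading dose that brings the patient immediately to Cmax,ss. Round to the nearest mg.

1474 mg

f = (1/2)^(68/32) ≈ 0.229251; accumulation ratio R = 1/(1−f) ≈ 1.29744.
Loading dose to hit Cmax,ss on first dose: D_load = D_maint·R ≈ 1136 × 1.29744 ≈ 1473.89 mg.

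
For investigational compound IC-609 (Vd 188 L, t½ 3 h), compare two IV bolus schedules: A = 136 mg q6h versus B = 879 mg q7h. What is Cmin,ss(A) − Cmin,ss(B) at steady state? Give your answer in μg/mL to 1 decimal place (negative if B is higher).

Regimen A: f = (1/2)^(6/3) ≈ 0.2500; Cmin,ss = (136/188)·f/(1−f) ≈ 0.241 μg/mL.
Regimen B: f = (1/2)^(7/3) ≈ 0.1984; Cmin,ss = (879/188)·f/(1−f) ≈ 1.157 μg/mL.
Difference ≈ 0.241 − 1.157 ≈ -0.916 μg/mL.

-0.9 μg/mL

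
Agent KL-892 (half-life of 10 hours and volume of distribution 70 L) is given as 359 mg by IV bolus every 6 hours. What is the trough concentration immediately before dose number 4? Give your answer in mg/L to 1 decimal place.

7.1 mg/L

f = (1/2)^(τ/t½) = (1/2)^(6/10) ≈ 0.6598.
C₀ = D/Vd = 359/70 ≈ 5.129 mg/L.
Before the 4th dose, 3 doses have been given. Superposition: Cmin = C₀·(f + f² + … + f^3).
≈ 5.129 × (0.6598 + 0.4353 + 0.2872) ≈ 5.129 × 1.3823 ≈ 7.090 mg/L.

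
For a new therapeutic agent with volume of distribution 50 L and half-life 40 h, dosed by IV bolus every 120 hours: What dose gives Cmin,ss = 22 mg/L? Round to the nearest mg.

τ/t½ = 120/40 ≈ 3, so f = (1/2)^(120/40) ≈ 0.125000.
Cmin,ss = (D/Vd)·f/(1−f), so D = Cmin,ss·Vd·(1−f)/f.
D = 22 × 50 × (1−f)/f ≈ 22 × 50 × 7.00000 ≈ 7700.00 mg.

7700 mg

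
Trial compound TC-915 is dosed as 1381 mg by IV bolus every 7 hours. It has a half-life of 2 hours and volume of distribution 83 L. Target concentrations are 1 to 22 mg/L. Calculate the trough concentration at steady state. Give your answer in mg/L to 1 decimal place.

τ/t½ = 7/2 ≈ 3.5, so fraction remaining f = (1/2)^(7/2) ≈ 0.0884.
Each bolus raises the concentration by D/Vd = 1381/83 ≈ 16.639 mg/L.
Steady-state trough Cmin,ss = C₀·f/(1−f) ≈ 16.639 × 0.0884/0.9116 ≈ 1.614 mg/L.
Trough 1.6 mg/L vs MEC 1 mg/L: adequate.

1.6 mg/L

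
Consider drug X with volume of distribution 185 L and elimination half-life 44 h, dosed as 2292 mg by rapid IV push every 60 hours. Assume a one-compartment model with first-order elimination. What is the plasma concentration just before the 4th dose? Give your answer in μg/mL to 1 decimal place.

7.4 μg/mL

f = (1/2)^(τ/t½) = (1/2)^(60/44) ≈ 0.3886.
C₀ = D/Vd = 2292/185 ≈ 12.389 μg/mL.
Before the 4th dose, 3 doses have been given. Superposition: Cmin = C₀·(f + f² + … + f^3).
≈ 12.389 × (0.3886 + 0.1510 + 0.0587) ≈ 12.389 × 0.5983 ≈ 7.412 μg/mL.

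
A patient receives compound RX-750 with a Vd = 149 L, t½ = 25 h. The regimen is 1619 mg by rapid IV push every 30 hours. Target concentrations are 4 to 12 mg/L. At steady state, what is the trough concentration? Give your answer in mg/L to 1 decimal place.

8.4 mg/L

Over one 30-h interval, 30/25 ≈ 1.2 half-lives elapse, leaving f ≈ 0.4353 of each dose.
Single-dose peak C₀ = D/Vd = 1619/149 ≈ 10.866 mg/L.
Steady-state trough Cmin,ss = C₀·f/(1−f) ≈ 10.866 × 0.4353/0.5647 ≈ 8.376 mg/L.
Trough 8.4 mg/L vs MEC 4 mg/L: adequate.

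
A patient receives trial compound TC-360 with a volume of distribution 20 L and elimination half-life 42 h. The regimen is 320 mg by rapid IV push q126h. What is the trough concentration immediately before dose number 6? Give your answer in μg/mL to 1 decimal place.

f = (1/2)^(τ/t½) = (1/2)^(126/42) ≈ 0.1250.
C₀ = D/Vd = 320/20 ≈ 16.000 μg/mL.
Before the 6th dose, 5 doses have been given. Superposition: Cmin = C₀·(f + f² + … + f^5).
≈ 16.000 × (0.1250 + 0.0156 + 0.0020 + 0.0002 + 0.0000) ≈ 16.000 × 0.1428 ≈ 2.285 μg/mL.

2.3 μg/mL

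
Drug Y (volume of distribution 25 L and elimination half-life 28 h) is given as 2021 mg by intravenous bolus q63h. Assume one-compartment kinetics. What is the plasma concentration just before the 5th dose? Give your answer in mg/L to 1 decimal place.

21.5 mg/L

f = (1/2)^(τ/t½) = (1/2)^(63/28) ≈ 0.2102.
C₀ = D/Vd = 2021/25 ≈ 80.840 mg/L.
Before the 5th dose, 4 doses have been given. Superposition: Cmin = C₀·(f + f² + … + f^4).
≈ 80.840 × (0.2102 + 0.0442 + 0.0093 + 0.0020) ≈ 80.840 × 0.2657 ≈ 21.479 mg/L.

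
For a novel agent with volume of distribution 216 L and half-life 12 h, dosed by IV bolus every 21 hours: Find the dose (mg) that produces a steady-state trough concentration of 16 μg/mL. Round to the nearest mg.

8169 mg

τ/t½ = 21/12 ≈ 1.75, so f = (1/2)^(21/12) ≈ 0.297302.
Cmin,ss = (D/Vd)·f/(1−f), so D = Cmin,ss·Vd·(1−f)/f.
D = 16 × 216 × (1−f)/f ≈ 16 × 216 × 2.36358 ≈ 8168.53 mg.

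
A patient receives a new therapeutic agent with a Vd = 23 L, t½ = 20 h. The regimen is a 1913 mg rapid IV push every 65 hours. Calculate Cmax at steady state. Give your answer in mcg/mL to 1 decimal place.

k = ln2/t½ = ln2/20 ≈ 0.034657 h⁻¹; fraction remaining f = e^(−kτ) = e^(−0.034657×65) ≈ 0.1051.
At steady state, accumulation factor R = 1/(1 − e^(−kτ)) ≈ 1.1174.
Each bolus raises the concentration by D/Vd = 1913/23 ≈ 83.174 mcg/mL.
Cmax,ss = C₀/(1 − f) ≈ 83.174/0.8949 ≈ 92.942 mcg/mL.

92.9 mcg/mL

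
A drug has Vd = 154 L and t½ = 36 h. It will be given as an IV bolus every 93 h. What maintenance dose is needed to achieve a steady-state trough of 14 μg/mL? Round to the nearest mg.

τ/t½ = 93/36 ≈ 2.5833, so f = (1/2)^(93/36) ≈ 0.166855.
Cmin,ss = (D/Vd)·f/(1−f), so D = Cmin,ss·Vd·(1−f)/f.
D = 14 × 154 × (1−f)/f ≈ 14 × 154 × 4.99323 ≈ 10765.40 mg.

10765 mg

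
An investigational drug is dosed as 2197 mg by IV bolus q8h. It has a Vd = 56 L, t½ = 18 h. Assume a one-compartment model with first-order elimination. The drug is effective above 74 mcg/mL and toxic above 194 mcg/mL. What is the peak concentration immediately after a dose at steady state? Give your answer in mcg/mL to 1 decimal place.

148.0 mcg/mL

τ/t½ = 8/18 ≈ 0.44444, so fraction remaining f = (1/2)^(8/18) ≈ 0.7349.
Accumulation ratio R = 1/(1 − f) ≈ 1/0.2651 ≈ 3.7722.
Single-dose peak C₀ = D/Vd = 2197/56 ≈ 39.232 mcg/mL.
Steady-state peak Cmax,ss = C₀·R ≈ 39.232 × 3.7722 ≈ 147.991 mcg/mL.
Peak 148.0 mcg/mL vs MTC 194 mcg/mL: below toxic threshold.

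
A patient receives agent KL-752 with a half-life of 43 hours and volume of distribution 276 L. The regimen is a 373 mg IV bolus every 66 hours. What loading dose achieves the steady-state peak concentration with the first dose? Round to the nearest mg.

f = (1/2)^(66/43) ≈ 0.345107; accumulation ratio R = 1/(1−f) ≈ 1.52697.
Loading dose to hit Cmax,ss on first dose: D_load = D_maint·R ≈ 373 × 1.52697 ≈ 569.56 mg.

570 mg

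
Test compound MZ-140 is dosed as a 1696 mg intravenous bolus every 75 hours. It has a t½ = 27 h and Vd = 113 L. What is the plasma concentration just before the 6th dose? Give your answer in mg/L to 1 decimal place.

f = (1/2)^(τ/t½) = (1/2)^(75/27) ≈ 0.1458.
C₀ = D/Vd = 1696/113 ≈ 15.009 mg/L.
Before the 6th dose, 5 doses have been given. Superposition: Cmin = C₀·(f + f² + … + f^5).
≈ 15.009 × (0.1458 + 0.0213 + 0.0031 + 0.0005 + 0.0001) ≈ 15.009 × 0.1708 ≈ 2.564 mg/L.

2.6 mg/L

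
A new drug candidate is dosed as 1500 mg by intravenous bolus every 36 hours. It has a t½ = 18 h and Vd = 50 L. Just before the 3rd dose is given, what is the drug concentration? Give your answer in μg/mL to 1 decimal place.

f = (1/2)^(τ/t½) = (1/2)^(36/18) ≈ 0.2500.
C₀ = D/Vd = 1500/50 ≈ 30.000 μg/mL.
Before the 3rd dose, 2 doses have been given. Superposition: Cmin = C₀·(f + f²).
≈ 30.000 × (0.2500 + 0.0625) ≈ 30.000 × 0.3125 ≈ 9.375 μg/mL.

9.4 μg/mL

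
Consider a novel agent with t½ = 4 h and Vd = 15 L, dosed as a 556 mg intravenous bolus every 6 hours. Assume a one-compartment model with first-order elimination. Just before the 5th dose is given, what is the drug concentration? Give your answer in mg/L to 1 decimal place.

f = (1/2)^(τ/t½) = (1/2)^(6/4) ≈ 0.3536.
C₀ = D/Vd = 556/15 ≈ 37.067 mg/L.
Before the 5th dose, 4 doses have been given. Superposition: Cmin = C₀·(f + f² + … + f^4).
≈ 37.067 × (0.3536 + 0.1250 + 0.0442 + 0.0156) ≈ 37.067 × 0.5384 ≈ 19.957 mg/L.

20.0 mg/L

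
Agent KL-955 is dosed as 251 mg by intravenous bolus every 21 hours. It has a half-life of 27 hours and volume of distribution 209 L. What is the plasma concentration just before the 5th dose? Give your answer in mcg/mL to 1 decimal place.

f = (1/2)^(τ/t½) = (1/2)^(21/27) ≈ 0.5833.
C₀ = D/Vd = 251/209 ≈ 1.201 mcg/mL.
Before the 5th dose, 4 doses have been given. Superposition: Cmin = C₀·(f + f² + … + f^4).
≈ 1.201 × (0.5833 + 0.3402 + 0.1985 + 0.1158) ≈ 1.201 × 1.2378 ≈ 1.487 mcg/mL.

1.5 mcg/mL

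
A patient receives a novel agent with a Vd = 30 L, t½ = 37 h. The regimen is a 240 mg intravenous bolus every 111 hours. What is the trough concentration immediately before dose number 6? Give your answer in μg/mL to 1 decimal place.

1.1 μg/mL

f = (1/2)^(τ/t½) = (1/2)^(111/37) ≈ 0.1250.
C₀ = D/Vd = 240/30 ≈ 8.000 μg/mL.
Before the 6th dose, 5 doses have been given. Superposition: Cmin = C₀·(f + f² + … + f^5).
≈ 8.000 × (0.1250 + 0.0156 + 0.0020 + 0.0002 + 0.0000) ≈ 8.000 × 0.1428 ≈ 1.142 μg/mL.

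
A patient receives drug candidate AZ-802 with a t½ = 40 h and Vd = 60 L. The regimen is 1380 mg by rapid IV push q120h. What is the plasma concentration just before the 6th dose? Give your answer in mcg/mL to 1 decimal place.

f = (1/2)^(τ/t½) = (1/2)^(120/40) ≈ 0.1250.
C₀ = D/Vd = 1380/60 ≈ 23.000 mcg/mL.
Before the 6th dose, 5 doses have been given. Superposition: Cmin = C₀·(f + f² + … + f^5).
≈ 23.000 × (0.1250 + 0.0156 + 0.0020 + 0.0002 + 0.0000) ≈ 23.000 × 0.1428 ≈ 3.284 mcg/mL.

3.3 mcg/mL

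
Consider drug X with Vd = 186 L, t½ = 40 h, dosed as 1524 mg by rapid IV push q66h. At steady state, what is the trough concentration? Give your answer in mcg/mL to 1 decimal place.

3.8 mcg/mL

Over one 66-h interval, 66/40 ≈ 1.65 half-lives elapse, leaving f ≈ 0.3186 of each dose.
Accumulation ratio R = 1/(1 − f) ≈ 1/0.6814 ≈ 1.4676.
Single-dose peak C₀ = D/Vd = 1524/186 ≈ 8.194 mcg/mL.
Steady-state peak Cmax,ss = C₀·R ≈ 8.194 × 1.4676 ≈ 12.026 mcg/mL.
Steady-state trough Cmin,ss = Cmax,ss·f ≈ 12.026 × 0.3186 ≈ 3.831 mcg/mL.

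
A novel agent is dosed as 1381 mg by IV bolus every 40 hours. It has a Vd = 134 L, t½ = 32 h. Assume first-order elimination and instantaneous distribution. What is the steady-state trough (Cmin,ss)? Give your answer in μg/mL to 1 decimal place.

7.5 μg/mL

k = ln2/t½ = ln2/32 ≈ 0.021661 h⁻¹; fraction remaining f = e^(−kτ) = e^(−0.021661×40) ≈ 0.4204.
At steady state, accumulation factor R = 1/(1 − e^(−kτ)) ≈ 1.7253.
Each bolus raises the concentration by D/Vd = 1381/134 ≈ 10.306 μg/mL.
Cmax,ss = C₀/(1 − f) ≈ 10.306/0.5796 ≈ 17.781 μg/mL.
One interval later, Cmin,ss = Cmax,ss·e^(−kτ) ≈ 17.781 × 0.4204 ≈ 7.475 μg/mL.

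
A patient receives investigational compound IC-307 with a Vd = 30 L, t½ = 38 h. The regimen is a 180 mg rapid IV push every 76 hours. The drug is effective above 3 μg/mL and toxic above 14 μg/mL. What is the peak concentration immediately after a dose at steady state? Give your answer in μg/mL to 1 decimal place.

8.0 μg/mL

The dosing interval is 2 half-lives, so f = 2^(−2) = 0.25.
At steady state, R = 1/(1 − 0.25) = 4/3.
Single-dose peak C₀ = D/Vd = 180/30 = 6 μg/mL.
Steady-state peak Cmax,ss = C₀·R = 6 × 4/3 ≈ 8.000 μg/mL.
Peak 8.0 μg/mL vs MTC 14 μg/mL: below toxic threshold.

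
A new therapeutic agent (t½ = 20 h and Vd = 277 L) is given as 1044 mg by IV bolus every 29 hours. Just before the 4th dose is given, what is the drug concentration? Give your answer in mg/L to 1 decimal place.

2.1 mg/L

f = (1/2)^(τ/t½) = (1/2)^(29/20) ≈ 0.3660.
C₀ = D/Vd = 1044/277 ≈ 3.769 mg/L.
Before the 4th dose, 3 doses have been given. Superposition: Cmin = C₀·(f + f² + … + f^3).
≈ 3.769 × (0.3660 + 0.1340 + 0.0490) ≈ 3.769 × 0.5490 ≈ 2.069 mg/L.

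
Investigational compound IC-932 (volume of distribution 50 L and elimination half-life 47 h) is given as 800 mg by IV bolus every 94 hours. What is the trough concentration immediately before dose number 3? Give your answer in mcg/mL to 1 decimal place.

5.0 mcg/mL

f = (1/2)^(τ/t½) = (1/2)^(94/47) ≈ 0.2500.
C₀ = D/Vd = 800/50 ≈ 16.000 mcg/mL.
Before the 3rd dose, 2 doses have been given. Superposition: Cmin = C₀·(f + f²).
≈ 16.000 × (0.2500 + 0.0625) ≈ 16.000 × 0.3125 ≈ 5.000 mcg/mL.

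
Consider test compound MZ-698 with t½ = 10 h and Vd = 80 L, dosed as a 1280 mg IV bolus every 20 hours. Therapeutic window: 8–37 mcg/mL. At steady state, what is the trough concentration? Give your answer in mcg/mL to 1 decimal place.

5.3 mcg/mL

τ = 20 h = 2 half-lives, so f = (1/2)^2 = 0.25.
Accumulation ratio R = 1/(1 − f) = 1/0.75 = 4/3.
Single-dose peak C₀ = D/Vd = 1280/80 = 16 mcg/mL.
Steady-state peak Cmax,ss = C₀·R = 16 × 4/3 ≈ 21.333 mcg/mL.
Steady-state trough Cmin,ss = Cmax,ss·f ≈ 21.333 × 0.25 ≈ 5.333 mcg/mL.
Trough 5.3 mcg/mL vs MEC 8 mcg/mL: subtherapeutic.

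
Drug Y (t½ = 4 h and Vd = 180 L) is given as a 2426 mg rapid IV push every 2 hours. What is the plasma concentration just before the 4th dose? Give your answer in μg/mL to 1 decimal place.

21.0 μg/mL

f = (1/2)^(τ/t½) = (1/2)^(2/4) ≈ 0.7071.
C₀ = D/Vd = 2426/180 ≈ 13.478 μg/mL.
Before the 4th dose, 3 doses have been given. Superposition: Cmin = C₀·(f + f² + … + f^3).
≈ 13.478 × (0.7071 + 0.5000 + 0.3535) ≈ 13.478 × 1.5606 ≈ 21.034 μg/mL.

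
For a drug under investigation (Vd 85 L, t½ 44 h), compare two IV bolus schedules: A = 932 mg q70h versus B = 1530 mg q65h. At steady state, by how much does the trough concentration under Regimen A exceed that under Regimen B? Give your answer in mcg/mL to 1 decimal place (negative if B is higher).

Regimen A: f = (1/2)^(70/44) ≈ 0.3320; Cmin,ss = (932/85)·f/(1−f) ≈ 5.450 mcg/mL.
Regimen B: f = (1/2)^(65/44) ≈ 0.3592; Cmin,ss = (1530/85)·f/(1−f) ≈ 10.090 mcg/mL.
Difference ≈ 5.450 − 10.090 ≈ -4.640 mcg/mL.

-4.6 mcg/mL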